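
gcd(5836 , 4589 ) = 1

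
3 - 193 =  - 190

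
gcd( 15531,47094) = 501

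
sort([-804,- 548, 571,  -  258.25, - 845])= [ - 845, - 804, - 548,  -  258.25, 571]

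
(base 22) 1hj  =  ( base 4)31231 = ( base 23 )1F3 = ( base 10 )877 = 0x36D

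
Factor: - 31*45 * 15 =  - 20925 = - 3^3*5^2*31^1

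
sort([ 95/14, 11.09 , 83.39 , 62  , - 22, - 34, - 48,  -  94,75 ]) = [-94 , - 48 ,-34 ,-22,  95/14, 11.09,62,75,  83.39 ]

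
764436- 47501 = 716935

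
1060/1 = 1060 = 1060.00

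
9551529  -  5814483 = 3737046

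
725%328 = 69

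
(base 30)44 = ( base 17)75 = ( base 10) 124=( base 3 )11121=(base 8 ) 174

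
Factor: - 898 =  - 2^1*449^1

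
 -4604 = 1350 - 5954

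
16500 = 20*825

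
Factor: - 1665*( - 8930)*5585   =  2^1*3^2*5^3 * 19^1 * 37^1*47^1*1117^1 = 83040293250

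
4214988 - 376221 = 3838767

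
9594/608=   15 + 237/304 = 15.78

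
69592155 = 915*76057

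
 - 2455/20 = -123 + 1/4 =-122.75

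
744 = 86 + 658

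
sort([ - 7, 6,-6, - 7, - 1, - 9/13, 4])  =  [ - 7 ,-7,  -  6, - 1, - 9/13,4, 6]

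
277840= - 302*( - 920)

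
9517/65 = 9517/65 = 146.42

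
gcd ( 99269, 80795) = 1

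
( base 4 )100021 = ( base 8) 2011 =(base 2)10000001001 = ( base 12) 721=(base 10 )1033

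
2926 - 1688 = 1238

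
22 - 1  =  21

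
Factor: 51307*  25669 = 7^1*19^1*193^1*51307^1 = 1316999383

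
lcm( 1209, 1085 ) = 42315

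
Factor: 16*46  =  736 = 2^5*23^1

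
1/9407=1/9407 = 0.00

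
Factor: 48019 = 31^1*1549^1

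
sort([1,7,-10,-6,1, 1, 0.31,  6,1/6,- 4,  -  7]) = [  -  10,-7, - 6,- 4,1/6, 0.31 , 1, 1,1, 6,7] 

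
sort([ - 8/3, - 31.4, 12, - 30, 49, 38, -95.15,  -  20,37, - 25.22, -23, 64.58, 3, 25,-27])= [ - 95.15, - 31.4, - 30, - 27, - 25.22, - 23, -20, - 8/3,3, 12,25,37, 38, 49, 64.58]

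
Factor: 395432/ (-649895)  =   - 2^3* 5^(-1)*19^( - 1 )*6841^(-1) * 49429^1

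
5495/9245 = 1099/1849  =  0.59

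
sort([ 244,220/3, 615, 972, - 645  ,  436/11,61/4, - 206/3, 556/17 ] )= [  -  645, - 206/3,61/4,556/17, 436/11 , 220/3 , 244,615,972]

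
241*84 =20244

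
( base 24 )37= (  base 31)2h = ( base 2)1001111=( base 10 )79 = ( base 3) 2221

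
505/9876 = 505/9876 = 0.05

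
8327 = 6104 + 2223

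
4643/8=4643/8 = 580.38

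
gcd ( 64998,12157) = 1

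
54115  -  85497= -31382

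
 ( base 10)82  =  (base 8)122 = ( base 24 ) 3a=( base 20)42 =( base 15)57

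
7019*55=386045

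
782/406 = 1 + 188/203 = 1.93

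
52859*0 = 0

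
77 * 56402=4342954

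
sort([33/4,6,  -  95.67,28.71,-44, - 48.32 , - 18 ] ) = [ - 95.67,-48.32, - 44, -18,6,33/4,28.71 ] 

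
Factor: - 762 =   -  2^1*3^1*127^1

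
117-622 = - 505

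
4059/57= 71 + 4/19=   71.21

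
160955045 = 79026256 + 81928789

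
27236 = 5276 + 21960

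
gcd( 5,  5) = 5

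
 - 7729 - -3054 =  - 4675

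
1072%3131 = 1072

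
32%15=2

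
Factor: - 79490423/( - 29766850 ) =2^( - 1)*5^( - 2) * 139^( - 1) * 4283^( - 1)*79490423^1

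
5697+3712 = 9409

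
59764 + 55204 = 114968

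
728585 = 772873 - 44288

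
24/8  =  3 = 3.00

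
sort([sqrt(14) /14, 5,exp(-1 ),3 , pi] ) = [ sqrt(14) /14,exp(  -  1 ),3 , pi,  5 ]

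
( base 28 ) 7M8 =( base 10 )6112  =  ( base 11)4657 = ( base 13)2a22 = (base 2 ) 1011111100000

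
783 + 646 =1429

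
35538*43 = 1528134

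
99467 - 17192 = 82275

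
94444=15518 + 78926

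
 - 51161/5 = -10233+ 4/5= -  10232.20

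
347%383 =347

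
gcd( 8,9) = 1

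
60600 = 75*808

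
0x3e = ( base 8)76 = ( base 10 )62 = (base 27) 28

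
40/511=40/511  =  0.08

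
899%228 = 215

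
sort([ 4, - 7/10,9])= [ - 7/10, 4,9]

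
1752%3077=1752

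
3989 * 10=39890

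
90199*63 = 5682537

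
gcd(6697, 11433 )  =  37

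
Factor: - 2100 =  - 2^2 * 3^1* 5^2 * 7^1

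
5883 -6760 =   -  877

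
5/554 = 5/554=0.01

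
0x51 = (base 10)81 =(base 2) 1010001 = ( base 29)2N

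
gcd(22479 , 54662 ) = 1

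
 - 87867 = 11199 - 99066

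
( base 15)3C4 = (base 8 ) 1533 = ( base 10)859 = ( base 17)2g9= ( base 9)1154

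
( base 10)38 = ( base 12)32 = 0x26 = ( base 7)53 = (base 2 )100110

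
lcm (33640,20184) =100920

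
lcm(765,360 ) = 6120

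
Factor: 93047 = 93047^1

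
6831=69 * 99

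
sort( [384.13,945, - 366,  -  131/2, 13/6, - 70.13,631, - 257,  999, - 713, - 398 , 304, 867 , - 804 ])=[ - 804, - 713, - 398, - 366, - 257, -70.13, - 131/2,13/6,  304,  384.13,  631, 867, 945,999 ]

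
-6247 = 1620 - 7867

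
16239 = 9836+6403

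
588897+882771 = 1471668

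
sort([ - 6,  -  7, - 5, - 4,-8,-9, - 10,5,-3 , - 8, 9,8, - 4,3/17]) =[ - 10,  -  9, - 8, - 8,- 7 , -6, - 5, - 4,-4, - 3,3/17,5,8, 9]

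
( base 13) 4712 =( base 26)ek2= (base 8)23402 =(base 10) 9986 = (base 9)14625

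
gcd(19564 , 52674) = 2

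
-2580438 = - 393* 6566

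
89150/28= 44575/14 = 3183.93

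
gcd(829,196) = 1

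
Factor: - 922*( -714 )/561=12908/11  =  2^2*7^1*11^( - 1 )*461^1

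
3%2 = 1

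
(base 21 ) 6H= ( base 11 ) 120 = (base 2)10001111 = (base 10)143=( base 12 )bb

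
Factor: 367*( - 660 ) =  - 242220  =  - 2^2 * 3^1 * 5^1*11^1*367^1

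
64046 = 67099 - 3053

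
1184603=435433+749170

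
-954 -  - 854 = - 100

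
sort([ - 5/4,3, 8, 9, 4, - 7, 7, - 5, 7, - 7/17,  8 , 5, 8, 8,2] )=[ - 7, - 5, - 5/4, - 7/17, 2,3, 4,  5,  7, 7 , 8,  8 , 8,8,9] 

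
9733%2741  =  1510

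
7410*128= 948480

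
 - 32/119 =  - 1+87/119= - 0.27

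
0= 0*417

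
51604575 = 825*62551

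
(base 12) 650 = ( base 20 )264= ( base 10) 924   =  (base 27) 176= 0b1110011100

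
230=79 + 151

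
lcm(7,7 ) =7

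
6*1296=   7776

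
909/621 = 1 + 32/69 = 1.46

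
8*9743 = 77944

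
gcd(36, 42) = 6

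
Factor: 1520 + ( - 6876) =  - 5356 = - 2^2*13^1*103^1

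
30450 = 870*35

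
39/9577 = 39/9577 = 0.00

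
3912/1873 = 2 + 166/1873=2.09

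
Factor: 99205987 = 99205987^1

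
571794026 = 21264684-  - 550529342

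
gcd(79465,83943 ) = 1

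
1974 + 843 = 2817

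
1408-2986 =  - 1578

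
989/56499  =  989/56499 = 0.02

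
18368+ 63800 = 82168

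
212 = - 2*( - 106 )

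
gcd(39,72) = 3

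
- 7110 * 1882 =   -  13381020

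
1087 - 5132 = -4045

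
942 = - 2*( - 471)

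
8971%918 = 709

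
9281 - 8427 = 854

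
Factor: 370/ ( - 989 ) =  - 2^1 *5^1 * 23^( - 1)*37^1*43^(-1 )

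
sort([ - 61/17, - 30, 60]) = [ -30, - 61/17,60 ] 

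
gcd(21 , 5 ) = 1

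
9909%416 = 341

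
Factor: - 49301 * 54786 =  - 2701004586=- 2^1*3^1 * 7^1*23^1*397^1* 7043^1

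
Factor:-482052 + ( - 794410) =- 2^1 * 11^1 * 17^1 * 3413^1= - 1276462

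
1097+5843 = 6940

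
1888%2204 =1888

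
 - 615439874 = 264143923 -879583797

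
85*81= 6885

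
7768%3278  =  1212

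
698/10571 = 698/10571 = 0.07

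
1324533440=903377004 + 421156436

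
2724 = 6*454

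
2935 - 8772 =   -  5837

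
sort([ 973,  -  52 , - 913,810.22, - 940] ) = [ - 940,-913,  -  52, 810.22,973] 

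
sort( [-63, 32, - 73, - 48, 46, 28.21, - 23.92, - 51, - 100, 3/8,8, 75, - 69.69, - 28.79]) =[ - 100, - 73 , - 69.69, - 63, - 51, - 48,  -  28.79, - 23.92 , 3/8,8, 28.21, 32, 46, 75] 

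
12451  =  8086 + 4365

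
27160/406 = 66+26/29 = 66.90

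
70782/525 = 23594/175 = 134.82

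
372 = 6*62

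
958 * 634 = 607372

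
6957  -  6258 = 699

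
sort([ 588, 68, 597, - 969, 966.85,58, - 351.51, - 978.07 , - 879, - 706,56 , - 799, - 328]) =[  -  978.07 , - 969, - 879,-799, - 706,- 351.51, -328, 56,58 , 68, 588, 597,966.85] 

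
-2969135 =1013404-3982539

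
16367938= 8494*1927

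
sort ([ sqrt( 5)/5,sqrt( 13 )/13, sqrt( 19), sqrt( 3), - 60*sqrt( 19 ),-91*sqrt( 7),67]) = [ - 60 * sqrt( 19), - 91*sqrt( 7),sqrt( 13) /13,sqrt( 5)/5,sqrt( 3),sqrt( 19), 67] 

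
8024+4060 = 12084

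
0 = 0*946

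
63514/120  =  529+17/60 = 529.28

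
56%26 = 4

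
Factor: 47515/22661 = 65/31 = 5^1*13^1*31^(-1 ) 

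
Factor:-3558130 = -2^1*5^1*19^1 * 61^1*307^1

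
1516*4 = 6064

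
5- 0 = 5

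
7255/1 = 7255 = 7255.00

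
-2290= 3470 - 5760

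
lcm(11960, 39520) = 908960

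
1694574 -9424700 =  - 7730126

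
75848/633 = 119 + 521/633=119.82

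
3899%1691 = 517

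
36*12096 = 435456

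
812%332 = 148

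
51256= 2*25628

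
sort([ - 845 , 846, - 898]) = [-898, - 845, 846 ]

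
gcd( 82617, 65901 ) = 3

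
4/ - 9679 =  - 4/9679 = -0.00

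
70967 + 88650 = 159617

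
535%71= 38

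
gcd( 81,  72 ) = 9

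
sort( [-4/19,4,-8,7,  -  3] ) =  [ - 8,-3, - 4/19, 4, 7 ]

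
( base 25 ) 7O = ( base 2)11000111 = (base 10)199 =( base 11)171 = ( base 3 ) 21101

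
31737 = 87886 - 56149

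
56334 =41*1374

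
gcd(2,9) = 1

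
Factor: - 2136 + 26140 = 2^2*17^1*353^1 = 24004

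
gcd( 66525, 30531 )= 3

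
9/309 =3/103 =0.03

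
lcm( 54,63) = 378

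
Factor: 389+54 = 443 = 443^1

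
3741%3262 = 479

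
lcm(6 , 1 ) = 6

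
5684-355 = 5329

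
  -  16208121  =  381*(-42541)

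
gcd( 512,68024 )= 8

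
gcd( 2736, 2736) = 2736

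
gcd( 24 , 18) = 6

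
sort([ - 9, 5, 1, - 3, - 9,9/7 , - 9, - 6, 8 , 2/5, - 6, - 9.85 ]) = [ - 9.85, - 9, - 9,  -  9, - 6, - 6, - 3,2/5,1,9/7, 5,8] 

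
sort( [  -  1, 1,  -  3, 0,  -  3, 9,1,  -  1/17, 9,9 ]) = [-3, - 3,-1, - 1/17,0, 1,1, 9 , 9,9]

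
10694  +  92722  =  103416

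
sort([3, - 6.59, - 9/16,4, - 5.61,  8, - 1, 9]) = [ - 6.59, - 5.61, - 1, - 9/16,3, 4, 8, 9] 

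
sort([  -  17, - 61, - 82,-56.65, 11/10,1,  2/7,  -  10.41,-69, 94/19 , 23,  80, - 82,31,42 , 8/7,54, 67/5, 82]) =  [ - 82, - 82,-69, - 61, - 56.65, - 17, - 10.41,2/7,  1,11/10,8/7,94/19,67/5, 23,31 , 42,54,  80,  82] 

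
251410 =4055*62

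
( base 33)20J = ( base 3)10000101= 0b100010010101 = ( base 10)2197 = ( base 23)43C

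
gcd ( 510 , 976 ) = 2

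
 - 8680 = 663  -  9343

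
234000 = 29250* 8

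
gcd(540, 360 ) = 180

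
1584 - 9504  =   - 7920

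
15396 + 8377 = 23773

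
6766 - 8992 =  - 2226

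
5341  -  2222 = 3119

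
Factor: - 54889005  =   - 3^1*5^1*17^1*19^1* 11329^1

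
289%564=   289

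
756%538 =218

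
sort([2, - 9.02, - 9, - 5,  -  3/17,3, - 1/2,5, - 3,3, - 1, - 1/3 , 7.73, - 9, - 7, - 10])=[ - 10, - 9.02, - 9, - 9, - 7, - 5,-3, - 1,-1/2,  -  1/3,-3/17,2,3,3,5,7.73]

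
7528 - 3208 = 4320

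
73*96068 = 7012964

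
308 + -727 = -419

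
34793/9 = 34793/9= 3865.89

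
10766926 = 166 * 64861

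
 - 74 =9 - 83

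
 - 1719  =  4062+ - 5781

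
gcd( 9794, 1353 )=1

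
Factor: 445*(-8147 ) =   -  3625415 =- 5^1*89^1*8147^1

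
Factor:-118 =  -2^1*59^1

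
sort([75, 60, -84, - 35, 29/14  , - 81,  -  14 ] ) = [ - 84 , - 81, - 35,-14, 29/14, 60, 75 ] 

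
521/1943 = 521/1943  =  0.27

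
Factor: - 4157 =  - 4157^1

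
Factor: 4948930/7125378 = 3^( - 1)  *  5^1*7^1*13^( - 2)*19^1*61^2 * 7027^( - 1) = 2474465/3562689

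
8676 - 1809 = 6867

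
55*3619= 199045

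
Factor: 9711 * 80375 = 780521625=3^2*5^3 * 13^1*83^1 * 643^1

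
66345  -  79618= - 13273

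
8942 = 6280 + 2662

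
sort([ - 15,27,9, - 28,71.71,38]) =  [ - 28, - 15,9 , 27,38,71.71]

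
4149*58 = 240642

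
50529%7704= 4305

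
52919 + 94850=147769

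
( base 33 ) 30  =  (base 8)143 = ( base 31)36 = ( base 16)63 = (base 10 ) 99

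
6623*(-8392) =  -55580216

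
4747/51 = 4747/51=93.08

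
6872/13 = 528 + 8/13 = 528.62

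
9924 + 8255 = 18179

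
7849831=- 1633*( - 4807 )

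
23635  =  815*29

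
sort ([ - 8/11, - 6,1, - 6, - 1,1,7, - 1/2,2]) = [ - 6, - 6,  -  1, - 8/11, - 1/2, 1, 1,2,  7]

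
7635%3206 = 1223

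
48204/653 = 48204/653=73.82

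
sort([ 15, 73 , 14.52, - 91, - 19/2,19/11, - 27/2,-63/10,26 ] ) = [ - 91, - 27/2, - 19/2,  -  63/10, 19/11,14.52 , 15,26,  73 ] 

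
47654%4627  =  1384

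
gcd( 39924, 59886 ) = 19962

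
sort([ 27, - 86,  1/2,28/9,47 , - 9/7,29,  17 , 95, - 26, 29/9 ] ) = [ - 86, - 26,  -  9/7, 1/2, 28/9,29/9, 17, 27, 29, 47,95]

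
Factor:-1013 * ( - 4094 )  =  4147222 = 2^1*23^1*89^1*1013^1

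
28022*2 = 56044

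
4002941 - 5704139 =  - 1701198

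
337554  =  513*658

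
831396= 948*877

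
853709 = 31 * 27539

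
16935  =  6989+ 9946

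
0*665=0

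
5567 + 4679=10246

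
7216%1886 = 1558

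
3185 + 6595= 9780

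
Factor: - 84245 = - 5^1 * 7^1*29^1*83^1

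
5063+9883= 14946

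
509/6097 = 509/6097 = 0.08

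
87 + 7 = 94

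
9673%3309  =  3055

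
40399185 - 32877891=7521294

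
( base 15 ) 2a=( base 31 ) 19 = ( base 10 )40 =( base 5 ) 130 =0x28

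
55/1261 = 55/1261 = 0.04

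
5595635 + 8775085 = 14370720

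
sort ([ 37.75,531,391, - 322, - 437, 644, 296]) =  [ - 437, - 322,37.75, 296 , 391,531,644]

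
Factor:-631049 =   -  83^1*7603^1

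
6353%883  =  172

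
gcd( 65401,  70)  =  7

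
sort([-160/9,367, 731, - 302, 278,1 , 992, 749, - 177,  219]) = [ - 302, - 177 , - 160/9, 1,219 , 278, 367,731 , 749,992]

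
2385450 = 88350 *27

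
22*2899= 63778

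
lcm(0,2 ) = 0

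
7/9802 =7/9802=0.00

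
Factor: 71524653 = 3^1 * 23841551^1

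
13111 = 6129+6982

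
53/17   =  53/17 = 3.12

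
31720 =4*7930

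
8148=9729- 1581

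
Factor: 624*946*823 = 485820192 = 2^5 * 3^1*11^1*13^1*43^1 * 823^1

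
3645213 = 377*9669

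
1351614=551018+800596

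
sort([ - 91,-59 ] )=[ - 91, - 59 ]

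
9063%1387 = 741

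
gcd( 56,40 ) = 8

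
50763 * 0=0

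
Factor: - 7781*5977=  - 31^1*43^1*139^1*251^1  =  - 46507037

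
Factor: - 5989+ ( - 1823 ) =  - 2^2* 3^2*7^1*31^1 = - 7812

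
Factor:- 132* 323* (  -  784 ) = 2^6*3^1*7^2*11^1*17^1 * 19^1 = 33426624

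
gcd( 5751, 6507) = 27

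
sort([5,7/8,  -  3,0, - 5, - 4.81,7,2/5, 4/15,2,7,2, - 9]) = [ - 9, - 5, - 4.81 , - 3,0,4/15 , 2/5, 7/8,2,2, 5  ,  7, 7 ] 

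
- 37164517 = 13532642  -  50697159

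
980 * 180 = 176400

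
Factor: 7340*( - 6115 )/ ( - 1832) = 11221025/458 = 2^( - 1)*5^2 * 229^( - 1)*367^1 *1223^1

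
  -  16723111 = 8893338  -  25616449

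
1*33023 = 33023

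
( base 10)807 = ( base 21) 1H9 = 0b1100100111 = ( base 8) 1447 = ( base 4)30213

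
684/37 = 18 + 18/37 = 18.49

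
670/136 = 4 + 63/68= 4.93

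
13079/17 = 13079/17 = 769.35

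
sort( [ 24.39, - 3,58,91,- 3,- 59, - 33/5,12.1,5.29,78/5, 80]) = [- 59, - 33/5,-3,-3,5.29,12.1,78/5, 24.39,58,80,91]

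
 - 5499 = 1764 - 7263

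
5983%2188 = 1607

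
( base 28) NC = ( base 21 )1A5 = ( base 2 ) 1010010000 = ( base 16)290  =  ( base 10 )656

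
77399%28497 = 20405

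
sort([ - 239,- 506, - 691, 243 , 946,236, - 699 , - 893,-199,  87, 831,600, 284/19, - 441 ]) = [ - 893, - 699, - 691 , - 506,- 441, - 239, - 199, 284/19, 87, 236,243, 600 , 831,946]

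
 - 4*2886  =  -11544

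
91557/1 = 91557  =  91557.00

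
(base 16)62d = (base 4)120231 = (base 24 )2hl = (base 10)1581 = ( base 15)706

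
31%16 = 15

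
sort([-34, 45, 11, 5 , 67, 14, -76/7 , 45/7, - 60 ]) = [-60, - 34,-76/7,5, 45/7, 11, 14, 45,67 ]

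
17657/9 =1961+8/9 = 1961.89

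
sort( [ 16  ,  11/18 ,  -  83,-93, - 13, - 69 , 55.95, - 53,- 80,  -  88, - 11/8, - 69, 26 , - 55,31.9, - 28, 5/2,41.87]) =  [ - 93, - 88,  -  83, - 80, - 69, - 69, - 55,-53, - 28 ,  -  13, -11/8, 11/18, 5/2, 16, 26, 31.9,41.87,55.95]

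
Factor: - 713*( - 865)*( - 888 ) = -2^3*3^1*5^1*23^1*31^1*37^1*173^1 = - 547669560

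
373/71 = 373/71= 5.25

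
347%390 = 347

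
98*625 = 61250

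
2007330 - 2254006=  - 246676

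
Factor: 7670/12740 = 2^( - 1 )*7^( -2 ) * 59^1  =  59/98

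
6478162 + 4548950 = 11027112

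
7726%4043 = 3683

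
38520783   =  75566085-37045302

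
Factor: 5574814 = 2^1 * 7^1 * 491^1*811^1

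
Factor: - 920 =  - 2^3*5^1*23^1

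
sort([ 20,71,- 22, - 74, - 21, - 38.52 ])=[ - 74, - 38.52,  -  22, - 21 , 20 , 71 ]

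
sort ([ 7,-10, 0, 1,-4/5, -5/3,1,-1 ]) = [-10, - 5/3, - 1, -4/5, 0,  1 , 1,  7]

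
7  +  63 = 70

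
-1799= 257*(- 7)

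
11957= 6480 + 5477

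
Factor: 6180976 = 2^4 * 71^1*5441^1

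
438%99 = 42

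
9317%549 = 533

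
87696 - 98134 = -10438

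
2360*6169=14558840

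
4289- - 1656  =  5945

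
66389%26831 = 12727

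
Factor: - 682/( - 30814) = 11/497=7^ ( - 1)*11^1*71^( - 1)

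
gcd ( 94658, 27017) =1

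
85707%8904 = 5571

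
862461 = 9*95829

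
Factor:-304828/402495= - 2^2*3^(-1 )*5^( - 1 )*26833^(-1)*76207^1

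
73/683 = 73/683= 0.11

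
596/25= 596/25 = 23.84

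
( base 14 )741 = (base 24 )2bd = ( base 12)9B1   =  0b10110010101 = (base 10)1429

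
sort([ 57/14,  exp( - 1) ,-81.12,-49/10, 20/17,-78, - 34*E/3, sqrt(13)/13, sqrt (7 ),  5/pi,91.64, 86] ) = [ - 81.12, - 78,  -  34*E/3, - 49/10, sqrt(13)/13,exp(-1 ), 20/17 , 5/pi,sqrt(7),57/14, 86,91.64] 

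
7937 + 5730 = 13667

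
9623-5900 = 3723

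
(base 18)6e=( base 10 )122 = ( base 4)1322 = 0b1111010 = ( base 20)62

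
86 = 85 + 1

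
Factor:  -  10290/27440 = -3/8 = -2^( - 3)*3^1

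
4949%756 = 413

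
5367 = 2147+3220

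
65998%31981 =2036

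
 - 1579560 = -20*78978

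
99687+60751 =160438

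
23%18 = 5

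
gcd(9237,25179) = 3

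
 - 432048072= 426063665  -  858111737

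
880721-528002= 352719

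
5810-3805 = 2005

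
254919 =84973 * 3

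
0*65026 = 0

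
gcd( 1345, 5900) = 5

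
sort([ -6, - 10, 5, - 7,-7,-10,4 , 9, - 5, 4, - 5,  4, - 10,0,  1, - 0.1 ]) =[  -  10 , - 10 , - 10, - 7, - 7, - 6, - 5, - 5, - 0.1,  0,  1,4,4,4 , 5,9 ]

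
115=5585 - 5470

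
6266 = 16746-10480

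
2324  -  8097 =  - 5773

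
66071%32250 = 1571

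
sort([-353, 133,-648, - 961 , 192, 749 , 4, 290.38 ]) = [-961, - 648,-353, 4, 133,192,290.38, 749] 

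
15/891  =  5/297 = 0.02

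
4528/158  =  2264/79 = 28.66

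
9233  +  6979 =16212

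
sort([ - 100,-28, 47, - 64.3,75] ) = [ - 100,-64.3, - 28, 47, 75]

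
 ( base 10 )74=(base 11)68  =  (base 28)2I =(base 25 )2o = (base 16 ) 4a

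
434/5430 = 217/2715 =0.08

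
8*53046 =424368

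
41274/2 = 20637 = 20637.00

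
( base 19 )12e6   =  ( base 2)1111010101101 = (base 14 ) 2C0D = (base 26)BG1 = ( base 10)7853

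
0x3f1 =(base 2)1111110001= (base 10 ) 1009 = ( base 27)1AA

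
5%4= 1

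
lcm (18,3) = 18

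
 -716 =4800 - 5516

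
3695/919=4+19/919=4.02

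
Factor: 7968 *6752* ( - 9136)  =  -491516215296= - 2^14*3^1 * 83^1 * 211^1*571^1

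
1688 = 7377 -5689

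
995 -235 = 760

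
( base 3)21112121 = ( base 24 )9d1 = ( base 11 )4148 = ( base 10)5497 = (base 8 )12571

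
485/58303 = 485/58303 = 0.01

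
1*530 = 530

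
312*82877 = 25857624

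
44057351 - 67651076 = -23593725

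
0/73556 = 0 = 0.00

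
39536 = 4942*8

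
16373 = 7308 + 9065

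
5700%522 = 480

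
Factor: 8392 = 2^3*1049^1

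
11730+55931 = 67661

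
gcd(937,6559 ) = 937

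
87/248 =87/248 = 0.35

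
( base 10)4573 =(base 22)99j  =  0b1000111011101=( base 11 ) 3488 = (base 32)4et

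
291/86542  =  291/86542=0.00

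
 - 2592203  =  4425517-7017720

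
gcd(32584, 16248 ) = 8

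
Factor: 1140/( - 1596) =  - 5^1 * 7^ ( - 1 ) =- 5/7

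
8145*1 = 8145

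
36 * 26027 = 936972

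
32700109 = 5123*6383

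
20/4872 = 5/1218=0.00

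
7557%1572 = 1269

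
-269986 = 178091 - 448077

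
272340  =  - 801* ( - 340)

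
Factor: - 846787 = -17^1*49811^1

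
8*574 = 4592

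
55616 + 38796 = 94412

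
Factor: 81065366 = 2^1 * 137^1*191^1*1549^1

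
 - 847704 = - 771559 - 76145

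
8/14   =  4/7= 0.57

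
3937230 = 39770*99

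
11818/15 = 787 + 13/15  =  787.87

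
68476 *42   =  2875992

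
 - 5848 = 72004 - 77852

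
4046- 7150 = -3104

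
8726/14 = 623+2/7 = 623.29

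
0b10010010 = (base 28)56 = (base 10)146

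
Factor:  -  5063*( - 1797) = 3^1*61^1* 83^1 * 599^1 = 9098211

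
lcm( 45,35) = 315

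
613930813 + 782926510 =1396857323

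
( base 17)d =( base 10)13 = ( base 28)D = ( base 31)d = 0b1101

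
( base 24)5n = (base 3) 12022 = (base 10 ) 143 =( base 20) 73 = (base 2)10001111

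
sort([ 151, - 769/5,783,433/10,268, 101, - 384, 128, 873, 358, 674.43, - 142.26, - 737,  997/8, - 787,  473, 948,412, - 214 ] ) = [ - 787, - 737, - 384  , - 214, - 769/5, - 142.26, 433/10,101, 997/8,  128, 151,268,358, 412, 473,674.43,  783, 873 , 948 ]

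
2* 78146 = 156292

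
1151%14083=1151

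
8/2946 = 4/1473 = 0.00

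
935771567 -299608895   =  636162672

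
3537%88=17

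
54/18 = 3 = 3.00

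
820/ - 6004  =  - 1+1296/1501 = - 0.14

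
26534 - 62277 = -35743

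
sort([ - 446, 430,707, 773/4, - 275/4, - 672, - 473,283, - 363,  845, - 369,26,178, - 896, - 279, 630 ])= [ - 896, - 672,  -  473 , - 446,- 369, - 363 , - 279, - 275/4,  26,178,773/4, 283, 430, 630,  707,845 ]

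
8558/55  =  778/5 = 155.60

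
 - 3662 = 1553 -5215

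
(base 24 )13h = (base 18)20H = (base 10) 665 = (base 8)1231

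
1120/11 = 1120/11= 101.82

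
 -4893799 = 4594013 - 9487812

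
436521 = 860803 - 424282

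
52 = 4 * 13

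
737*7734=5699958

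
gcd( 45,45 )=45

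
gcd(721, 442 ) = 1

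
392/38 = 196/19 =10.32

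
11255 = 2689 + 8566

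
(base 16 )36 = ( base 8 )66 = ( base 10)54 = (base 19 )2g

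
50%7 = 1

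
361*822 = 296742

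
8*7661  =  61288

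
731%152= 123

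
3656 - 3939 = -283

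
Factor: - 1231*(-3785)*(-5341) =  - 5^1*7^2*109^1*757^1 * 1231^1 = - 24885508235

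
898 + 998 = 1896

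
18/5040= 1/280 = 0.00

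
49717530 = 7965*6242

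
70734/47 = 1504 + 46/47 = 1504.98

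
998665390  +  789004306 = 1787669696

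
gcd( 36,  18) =18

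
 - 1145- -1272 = 127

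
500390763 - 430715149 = 69675614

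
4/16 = 1/4= 0.25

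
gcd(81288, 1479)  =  3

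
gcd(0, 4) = 4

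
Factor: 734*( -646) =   -  2^2*17^1*19^1 * 367^1 = - 474164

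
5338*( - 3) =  - 16014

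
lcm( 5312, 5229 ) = 334656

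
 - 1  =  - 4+3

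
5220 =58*90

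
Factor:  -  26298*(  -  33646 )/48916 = 221205627/12229  =  3^3*7^( - 1)*487^1*1747^( - 1 )*16823^1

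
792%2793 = 792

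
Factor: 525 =3^1*5^2*7^1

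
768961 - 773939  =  -4978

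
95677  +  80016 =175693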